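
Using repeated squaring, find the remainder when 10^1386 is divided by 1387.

1122

10^1 ≡ 10 (mod 1387)
10^2 ≡ 10^2 = 100 ≡ 100 (mod 1387)
10^4 ≡ 100^2 = 10000 ≡ 291 (mod 1387)
10^8 ≡ 291^2 = 84681 ≡ 74 (mod 1387)
10^16 ≡ 74^2 = 5476 ≡ 1315 (mod 1387)
10^32 ≡ 1315^2 = 1729225 ≡ 1023 (mod 1387)
10^64 ≡ 1023^2 = 1046529 ≡ 731 (mod 1387)
10^128 ≡ 731^2 = 534361 ≡ 366 (mod 1387)
10^256 ≡ 366^2 = 133956 ≡ 804 (mod 1387)
10^512 ≡ 804^2 = 646416 ≡ 74 (mod 1387)
10^1024 ≡ 74^2 = 5476 ≡ 1315 (mod 1387)
1386 = 1024 + 256 + 64 + 32 + 8 + 2 in binary powers of 2.
So 10^1386 ≡ 1315 · 804 · 731 · 1023 · 74 · 100 ≡ 1122 (mod 1387).
Since 1122 ≠ 1, base 10 is a Fermat witness: 1387 is composite.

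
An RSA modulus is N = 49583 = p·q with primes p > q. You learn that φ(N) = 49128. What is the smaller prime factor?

179

φ(n) = (p−1)(q−1) = n − (p+q) + 1, so p + q = 49583 − 49128 + 1 = 456.
p and q are the roots of t² − 456t + 49583 = 0.
Discriminant: 456² − 4·49583 = 207936 − 198332 = 9604; √9604 = 98.
q = (456 − 98)/2 = 179, p = (456 + 98)/2 = 277.
Check: 179 · 277 = 49583.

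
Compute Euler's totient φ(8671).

7392

Factor: 8671 = 13 · 23 · 29.
φ(8671) = (13−1) · (23−1) · (29−1) = 12 · 22 · 28 = 7392.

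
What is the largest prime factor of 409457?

409457 = 71 · 5767
5767 = 73 · 79
79 is prime.
So 409457 = 71 · 73 · 79; the largest prime factor is 79.

79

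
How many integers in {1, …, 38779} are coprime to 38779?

33696

Factor: 38779 = 13 · 19 · 157.
φ(38779) = (13−1) · (19−1) · (157−1) = 12 · 18 · 156 = 33696.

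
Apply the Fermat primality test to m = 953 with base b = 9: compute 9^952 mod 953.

1

9^1 ≡ 9 (mod 953)
9^2 ≡ 9^2 = 81 ≡ 81 (mod 953)
9^4 ≡ 81^2 = 6561 ≡ 843 (mod 953)
9^8 ≡ 843^2 = 710649 ≡ 664 (mod 953)
9^16 ≡ 664^2 = 440896 ≡ 610 (mod 953)
9^32 ≡ 610^2 = 372100 ≡ 430 (mod 953)
9^64 ≡ 430^2 = 184900 ≡ 18 (mod 953)
9^128 ≡ 18^2 = 324 ≡ 324 (mod 953)
9^256 ≡ 324^2 = 104976 ≡ 146 (mod 953)
9^512 ≡ 146^2 = 21316 ≡ 350 (mod 953)
952 = 512 + 256 + 128 + 32 + 16 + 8 in binary powers of 2.
So 9^952 ≡ 350 · 146 · 324 · 430 · 610 · 664 ≡ 1 (mod 953).
Since the result is 1, base 9 gives no evidence that 953 is composite.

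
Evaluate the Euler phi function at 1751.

Factor: 1751 = 17 · 103.
φ(1751) = (17−1) · (103−1) = 16 · 102 = 1632.

1632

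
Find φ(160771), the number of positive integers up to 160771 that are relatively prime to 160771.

145632

Factor: 160771 = 13 · 83 · 149.
φ(160771) = (13−1) · (83−1) · (149−1) = 12 · 82 · 148 = 145632.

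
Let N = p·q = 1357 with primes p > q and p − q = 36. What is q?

Since p = q + 36, we have 1357 = q(q + 36), so q² + 36q − 1357 = 0.
Discriminant: 36² + 4·1357 = 1296 + 5428 = 6724; √6724 = 82.
q = (−36 + 82)/2 = 23, and p = q + 36 = 59.
Check: 23 · 59 = 1357.

23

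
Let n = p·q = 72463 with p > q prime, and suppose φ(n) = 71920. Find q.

φ(n) = (p−1)(q−1) = n − (p+q) + 1, so p + q = 72463 − 71920 + 1 = 544.
p and q are the roots of t² − 544t + 72463 = 0.
Discriminant: 544² − 4·72463 = 295936 − 289852 = 6084; √6084 = 78.
q = (544 − 78)/2 = 233, p = (544 + 78)/2 = 311.
Check: 233 · 311 = 72463.

233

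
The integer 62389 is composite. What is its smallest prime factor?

62389 is odd.
Digit sum 28, not divisible by 3.
Ends in 9: not divisible by 5.
7: 62389 = 7·8912 + 5
11: 62389 = 11·5671 + 8
13: 62389 = 13·4799 + 2
17: 62389 = 17·3669 + 16
19: 62389 = 19·3283 + 12
23: 62389 = 23·2712 + 13
29: 62389 = 29·2151 + 10
31: 62389 = 31·2012 + 17
37: 62389 = 37·1686 + 7
41: 62389 = 41·1521 + 28
43: 62389 = 43·1450 + 39
47: 62389 = 47·1327 + 20
53: 62389 = 53·1177 + 8
59: 62389 = 59·1057 + 26
61: 62389 = 61·1022 + 47
67: 62389 = 67·931 + 12
71: 62389 = 71·878 + 51
73: 62389 = 73·854 + 47
79: 62389 = 79·789 + 58
83: 62389 = 83·751 + 56
89: 62389 = 89·701

89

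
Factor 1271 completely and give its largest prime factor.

1271 = 31 · 41
41 is prime.
So 1271 = 31 · 41; the largest prime factor is 41.

41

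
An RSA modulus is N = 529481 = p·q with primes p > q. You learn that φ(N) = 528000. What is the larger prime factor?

881

φ(n) = (p−1)(q−1) = n − (p+q) + 1, so p + q = 529481 − 528000 + 1 = 1482.
p and q are the roots of t² − 1482t + 529481 = 0.
Discriminant: 1482² − 4·529481 = 2196324 − 2117924 = 78400; √78400 = 280.
q = (1482 − 280)/2 = 601, p = (1482 + 280)/2 = 881.
Check: 601 · 881 = 529481.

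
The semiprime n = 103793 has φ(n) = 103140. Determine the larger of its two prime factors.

φ(n) = (p−1)(q−1) = n − (p+q) + 1, so p + q = 103793 − 103140 + 1 = 654.
p and q are the roots of t² − 654t + 103793 = 0.
Discriminant: 654² − 4·103793 = 427716 − 415172 = 12544; √12544 = 112.
q = (654 − 112)/2 = 271, p = (654 + 112)/2 = 383.
Check: 271 · 383 = 103793.

383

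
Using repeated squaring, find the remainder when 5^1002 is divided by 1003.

196

5^1 ≡ 5 (mod 1003)
5^2 ≡ 5^2 = 25 ≡ 25 (mod 1003)
5^4 ≡ 25^2 = 625 ≡ 625 (mod 1003)
5^8 ≡ 625^2 = 390625 ≡ 458 (mod 1003)
5^16 ≡ 458^2 = 209764 ≡ 137 (mod 1003)
5^32 ≡ 137^2 = 18769 ≡ 715 (mod 1003)
5^64 ≡ 715^2 = 511225 ≡ 698 (mod 1003)
5^128 ≡ 698^2 = 487204 ≡ 749 (mod 1003)
5^256 ≡ 749^2 = 561001 ≡ 324 (mod 1003)
5^512 ≡ 324^2 = 104976 ≡ 664 (mod 1003)
1002 = 512 + 256 + 128 + 64 + 32 + 8 + 2 in binary powers of 2.
So 5^1002 ≡ 664 · 324 · 749 · 698 · 715 · 458 · 25 ≡ 196 (mod 1003).
Since 196 ≠ 1, base 5 is a Fermat witness: 1003 is composite.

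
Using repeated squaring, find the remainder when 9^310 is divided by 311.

1

9^1 ≡ 9 (mod 311)
9^2 ≡ 9^2 = 81 ≡ 81 (mod 311)
9^4 ≡ 81^2 = 6561 ≡ 30 (mod 311)
9^8 ≡ 30^2 = 900 ≡ 278 (mod 311)
9^16 ≡ 278^2 = 77284 ≡ 156 (mod 311)
9^32 ≡ 156^2 = 24336 ≡ 78 (mod 311)
9^64 ≡ 78^2 = 6084 ≡ 175 (mod 311)
9^128 ≡ 175^2 = 30625 ≡ 147 (mod 311)
9^256 ≡ 147^2 = 21609 ≡ 150 (mod 311)
310 = 256 + 32 + 16 + 4 + 2 in binary powers of 2.
So 9^310 ≡ 150 · 78 · 156 · 30 · 81 ≡ 1 (mod 311).
Since the result is 1, base 9 gives no evidence that 311 is composite.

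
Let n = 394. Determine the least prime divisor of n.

394 is even: 2 divides it.

2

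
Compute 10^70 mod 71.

1

10^1 ≡ 10 (mod 71)
10^2 ≡ 10^2 = 100 ≡ 29 (mod 71)
10^4 ≡ 29^2 = 841 ≡ 60 (mod 71)
10^8 ≡ 60^2 = 3600 ≡ 50 (mod 71)
10^16 ≡ 50^2 = 2500 ≡ 15 (mod 71)
10^32 ≡ 15^2 = 225 ≡ 12 (mod 71)
10^64 ≡ 12^2 = 144 ≡ 2 (mod 71)
70 = 64 + 4 + 2 in binary powers of 2.
So 10^70 ≡ 2 · 60 · 29 ≡ 1 (mod 71).
Since the result is 1, base 10 gives no evidence that 71 is composite.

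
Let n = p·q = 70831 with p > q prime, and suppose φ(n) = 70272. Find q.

φ(n) = (p−1)(q−1) = n − (p+q) + 1, so p + q = 70831 − 70272 + 1 = 560.
p and q are the roots of t² − 560t + 70831 = 0.
Discriminant: 560² − 4·70831 = 313600 − 283324 = 30276; √30276 = 174.
q = (560 − 174)/2 = 193, p = (560 + 174)/2 = 367.
Check: 193 · 367 = 70831.

193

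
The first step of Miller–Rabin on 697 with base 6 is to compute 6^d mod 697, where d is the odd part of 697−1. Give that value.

439

697 − 1 = 696 = 2^3 · 87, so d = 87.
6^1 ≡ 6 (mod 697)
6^2 ≡ 6^2 = 36 ≡ 36 (mod 697)
6^4 ≡ 36^2 = 1296 ≡ 599 (mod 697)
6^8 ≡ 599^2 = 358801 ≡ 543 (mod 697)
6^16 ≡ 543^2 = 294849 ≡ 18 (mod 697)
6^32 ≡ 18^2 = 324 ≡ 324 (mod 697)
6^64 ≡ 324^2 = 104976 ≡ 426 (mod 697)
87 = 64 + 16 + 4 + 2 + 1 in binary powers of 2.
So 6^87 ≡ 426 · 18 · 599 · 36 · 6 ≡ 439 (mod 697).
Squaring chain: 439 → 349 → 523; never reaches −1, so base 6 is a Miller–Rabin witness that 697 is composite.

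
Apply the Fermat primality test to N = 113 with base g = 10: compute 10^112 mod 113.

1

10^1 ≡ 10 (mod 113)
10^2 ≡ 10^2 = 100 ≡ 100 (mod 113)
10^4 ≡ 100^2 = 10000 ≡ 56 (mod 113)
10^8 ≡ 56^2 = 3136 ≡ 85 (mod 113)
10^16 ≡ 85^2 = 7225 ≡ 106 (mod 113)
10^32 ≡ 106^2 = 11236 ≡ 49 (mod 113)
10^64 ≡ 49^2 = 2401 ≡ 28 (mod 113)
112 = 64 + 32 + 16 in binary powers of 2.
So 10^112 ≡ 28 · 49 · 106 ≡ 1 (mod 113).
Since the result is 1, base 10 gives no evidence that 113 is composite.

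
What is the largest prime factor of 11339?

29

11339 = 17 · 667
667 = 23 · 29
29 is prime.
So 11339 = 17 · 23 · 29; the largest prime factor is 29.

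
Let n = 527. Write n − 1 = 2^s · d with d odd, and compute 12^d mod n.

177

527 − 1 = 526 = 2^1 · 263, so d = 263.
12^1 ≡ 12 (mod 527)
12^2 ≡ 12^2 = 144 ≡ 144 (mod 527)
12^4 ≡ 144^2 = 20736 ≡ 183 (mod 527)
12^8 ≡ 183^2 = 33489 ≡ 288 (mod 527)
12^16 ≡ 288^2 = 82944 ≡ 205 (mod 527)
12^32 ≡ 205^2 = 42025 ≡ 392 (mod 527)
12^64 ≡ 392^2 = 153664 ≡ 307 (mod 527)
12^128 ≡ 307^2 = 94249 ≡ 443 (mod 527)
12^256 ≡ 443^2 = 196249 ≡ 205 (mod 527)
263 = 256 + 4 + 2 + 1 in binary powers of 2.
So 12^263 ≡ 205 · 183 · 144 · 12 ≡ 177 (mod 527).
Squaring chain: 177; never reaches −1, so base 12 is a Miller–Rabin witness that 527 is composite.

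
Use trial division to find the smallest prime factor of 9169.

53

9169 is odd.
Digit sum 25, not divisible by 3.
Ends in 9: not divisible by 5.
7: 9169 = 7·1309 + 6
11: 9169 = 11·833 + 6
13: 9169 = 13·705 + 4
17: 9169 = 17·539 + 6
19: 9169 = 19·482 + 11
23: 9169 = 23·398 + 15
29: 9169 = 29·316 + 5
31: 9169 = 31·295 + 24
37: 9169 = 37·247 + 30
41: 9169 = 41·223 + 26
43: 9169 = 43·213 + 10
47: 9169 = 47·195 + 4
53: 9169 = 53·173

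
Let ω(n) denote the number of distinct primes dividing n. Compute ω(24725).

24725 = 5^2 · 989
989 = 23 · 43
24725 = 5^2 · 23 · 43, which has 3 distinct prime factors.

3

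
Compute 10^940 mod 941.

1

10^1 ≡ 10 (mod 941)
10^2 ≡ 10^2 = 100 ≡ 100 (mod 941)
10^4 ≡ 100^2 = 10000 ≡ 590 (mod 941)
10^8 ≡ 590^2 = 348100 ≡ 871 (mod 941)
10^16 ≡ 871^2 = 758641 ≡ 195 (mod 941)
10^32 ≡ 195^2 = 38025 ≡ 385 (mod 941)
10^64 ≡ 385^2 = 148225 ≡ 488 (mod 941)
10^128 ≡ 488^2 = 238144 ≡ 71 (mod 941)
10^256 ≡ 71^2 = 5041 ≡ 336 (mod 941)
10^512 ≡ 336^2 = 112896 ≡ 917 (mod 941)
940 = 512 + 256 + 128 + 32 + 8 + 4 in binary powers of 2.
So 10^940 ≡ 917 · 336 · 71 · 385 · 871 · 590 ≡ 1 (mod 941).
Since the result is 1, base 10 gives no evidence that 941 is composite.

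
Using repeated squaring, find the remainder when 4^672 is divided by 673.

1

4^1 ≡ 4 (mod 673)
4^2 ≡ 4^2 = 16 ≡ 16 (mod 673)
4^4 ≡ 16^2 = 256 ≡ 256 (mod 673)
4^8 ≡ 256^2 = 65536 ≡ 255 (mod 673)
4^16 ≡ 255^2 = 65025 ≡ 417 (mod 673)
4^32 ≡ 417^2 = 173889 ≡ 255 (mod 673)
4^64 ≡ 255^2 = 65025 ≡ 417 (mod 673)
4^128 ≡ 417^2 = 173889 ≡ 255 (mod 673)
4^256 ≡ 255^2 = 65025 ≡ 417 (mod 673)
4^512 ≡ 417^2 = 173889 ≡ 255 (mod 673)
672 = 512 + 128 + 32 in binary powers of 2.
So 4^672 ≡ 255 · 255 · 255 ≡ 1 (mod 673).
Since the result is 1, base 4 gives no evidence that 673 is composite.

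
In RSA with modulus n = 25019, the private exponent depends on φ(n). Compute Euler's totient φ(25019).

Factor: 25019 = 127 · 197.
φ(25019) = (127−1) · (197−1) = 126 · 196 = 24696.

24696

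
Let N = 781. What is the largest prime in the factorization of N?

71

781 = 11 · 71
71 is prime.
So 781 = 11 · 71; the largest prime factor is 71.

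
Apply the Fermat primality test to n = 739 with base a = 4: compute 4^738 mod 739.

4^1 ≡ 4 (mod 739)
4^2 ≡ 4^2 = 16 ≡ 16 (mod 739)
4^4 ≡ 16^2 = 256 ≡ 256 (mod 739)
4^8 ≡ 256^2 = 65536 ≡ 504 (mod 739)
4^16 ≡ 504^2 = 254016 ≡ 539 (mod 739)
4^32 ≡ 539^2 = 290521 ≡ 94 (mod 739)
4^64 ≡ 94^2 = 8836 ≡ 707 (mod 739)
4^128 ≡ 707^2 = 499849 ≡ 285 (mod 739)
4^256 ≡ 285^2 = 81225 ≡ 674 (mod 739)
4^512 ≡ 674^2 = 454276 ≡ 530 (mod 739)
738 = 512 + 128 + 64 + 32 + 2 in binary powers of 2.
So 4^738 ≡ 530 · 285 · 707 · 94 · 16 ≡ 1 (mod 739).
Since the result is 1, base 4 gives no evidence that 739 is composite.

1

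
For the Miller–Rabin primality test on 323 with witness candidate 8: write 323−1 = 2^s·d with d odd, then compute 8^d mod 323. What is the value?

297

323 − 1 = 322 = 2^1 · 161, so d = 161.
8^1 ≡ 8 (mod 323)
8^2 ≡ 8^2 = 64 ≡ 64 (mod 323)
8^4 ≡ 64^2 = 4096 ≡ 220 (mod 323)
8^8 ≡ 220^2 = 48400 ≡ 273 (mod 323)
8^16 ≡ 273^2 = 74529 ≡ 239 (mod 323)
8^32 ≡ 239^2 = 57121 ≡ 273 (mod 323)
8^64 ≡ 273^2 = 74529 ≡ 239 (mod 323)
8^128 ≡ 239^2 = 57121 ≡ 273 (mod 323)
161 = 128 + 32 + 1 in binary powers of 2.
So 8^161 ≡ 273 · 273 · 8 ≡ 297 (mod 323).
Squaring chain: 297; never reaches −1, so base 8 is a Miller–Rabin witness that 323 is composite.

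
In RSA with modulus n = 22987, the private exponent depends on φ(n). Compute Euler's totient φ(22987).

22680

Factor: 22987 = 127 · 181.
φ(22987) = (127−1) · (181−1) = 126 · 180 = 22680.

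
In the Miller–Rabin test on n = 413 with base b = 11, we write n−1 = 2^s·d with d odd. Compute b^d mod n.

413 − 1 = 412 = 2^2 · 103, so d = 103.
11^1 ≡ 11 (mod 413)
11^2 ≡ 11^2 = 121 ≡ 121 (mod 413)
11^4 ≡ 121^2 = 14641 ≡ 186 (mod 413)
11^8 ≡ 186^2 = 34596 ≡ 317 (mod 413)
11^16 ≡ 317^2 = 100489 ≡ 130 (mod 413)
11^32 ≡ 130^2 = 16900 ≡ 380 (mod 413)
11^64 ≡ 380^2 = 144400 ≡ 263 (mod 413)
103 = 64 + 32 + 4 + 2 + 1 in binary powers of 2.
So 11^103 ≡ 263 · 380 · 186 · 121 · 11 ≡ 165 (mod 413).
Squaring chain: 165 → 380; never reaches −1, so base 11 is a Miller–Rabin witness that 413 is composite.

165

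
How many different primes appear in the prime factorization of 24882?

5

24882 = 2 · 12441
12441 = 3 · 4147
4147 = 11 · 377
377 = 13 · 29
24882 = 2 · 3 · 11 · 13 · 29, which has 5 distinct prime factors.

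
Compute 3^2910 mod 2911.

3^1 ≡ 3 (mod 2911)
3^2 ≡ 3^2 = 9 ≡ 9 (mod 2911)
3^4 ≡ 9^2 = 81 ≡ 81 (mod 2911)
3^8 ≡ 81^2 = 6561 ≡ 739 (mod 2911)
3^16 ≡ 739^2 = 546121 ≡ 1764 (mod 2911)
3^32 ≡ 1764^2 = 3111696 ≡ 2748 (mod 2911)
3^64 ≡ 2748^2 = 7551504 ≡ 370 (mod 2911)
3^128 ≡ 370^2 = 136900 ≡ 83 (mod 2911)
3^256 ≡ 83^2 = 6889 ≡ 1067 (mod 2911)
3^512 ≡ 1067^2 = 1138489 ≡ 288 (mod 2911)
3^1024 ≡ 288^2 = 82944 ≡ 1436 (mod 2911)
3^2048 ≡ 1436^2 = 2062096 ≡ 1108 (mod 2911)
2910 = 2048 + 512 + 256 + 64 + 16 + 8 + 4 + 2 in binary powers of 2.
So 3^2910 ≡ 1108 · 288 · 1067 · 370 · 1764 · 739 · 81 · 9 ≡ 811 (mod 2911).
Since 811 ≠ 1, base 3 is a Fermat witness: 2911 is composite.

811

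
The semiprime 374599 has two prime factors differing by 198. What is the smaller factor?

Since p = q + 198, we have 374599 = q(q + 198), so q² + 198q − 374599 = 0.
Discriminant: 198² + 4·374599 = 39204 + 1498396 = 1537600; √1537600 = 1240.
q = (−198 + 1240)/2 = 521, and p = q + 198 = 719.
Check: 521 · 719 = 374599.

521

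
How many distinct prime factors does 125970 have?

6

125970 = 2 · 62985
62985 = 3 · 20995
20995 = 5 · 4199
4199 = 13 · 323
323 = 17 · 19
125970 = 2 · 3 · 5 · 13 · 17 · 19, which has 6 distinct prime factors.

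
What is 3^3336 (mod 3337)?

144

3^1 ≡ 3 (mod 3337)
3^2 ≡ 3^2 = 9 ≡ 9 (mod 3337)
3^4 ≡ 9^2 = 81 ≡ 81 (mod 3337)
3^8 ≡ 81^2 = 6561 ≡ 3224 (mod 3337)
3^16 ≡ 3224^2 = 10394176 ≡ 2758 (mod 3337)
3^32 ≡ 2758^2 = 7606564 ≡ 1541 (mod 3337)
3^64 ≡ 1541^2 = 2374681 ≡ 2074 (mod 3337)
3^128 ≡ 2074^2 = 4301476 ≡ 83 (mod 3337)
3^256 ≡ 83^2 = 6889 ≡ 215 (mod 3337)
3^512 ≡ 215^2 = 46225 ≡ 2844 (mod 3337)
3^1024 ≡ 2844^2 = 8088336 ≡ 2785 (mod 3337)
3^2048 ≡ 2785^2 = 7756225 ≡ 1037 (mod 3337)
3336 = 2048 + 1024 + 256 + 8 in binary powers of 2.
So 3^3336 ≡ 1037 · 2785 · 215 · 3224 ≡ 144 (mod 3337).
Since 144 ≠ 1, base 3 is a Fermat witness: 3337 is composite.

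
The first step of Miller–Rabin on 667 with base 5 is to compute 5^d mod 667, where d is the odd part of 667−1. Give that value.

332

667 − 1 = 666 = 2^1 · 333, so d = 333.
5^1 ≡ 5 (mod 667)
5^2 ≡ 5^2 = 25 ≡ 25 (mod 667)
5^4 ≡ 25^2 = 625 ≡ 625 (mod 667)
5^8 ≡ 625^2 = 390625 ≡ 430 (mod 667)
5^16 ≡ 430^2 = 184900 ≡ 141 (mod 667)
5^32 ≡ 141^2 = 19881 ≡ 538 (mod 667)
5^64 ≡ 538^2 = 289444 ≡ 633 (mod 667)
5^128 ≡ 633^2 = 400689 ≡ 489 (mod 667)
5^256 ≡ 489^2 = 239121 ≡ 335 (mod 667)
333 = 256 + 64 + 8 + 4 + 1 in binary powers of 2.
So 5^333 ≡ 335 · 633 · 430 · 625 · 5 ≡ 332 (mod 667).
Squaring chain: 332; never reaches −1, so base 5 is a Miller–Rabin witness that 667 is composite.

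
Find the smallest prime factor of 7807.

37

7807 is odd.
Digit sum 22, not divisible by 3.
Ends in 7: not divisible by 5.
7: 7807 = 7·1115 + 2
11: 7807 = 11·709 + 8
13: 7807 = 13·600 + 7
17: 7807 = 17·459 + 4
19: 7807 = 19·410 + 17
23: 7807 = 23·339 + 10
29: 7807 = 29·269 + 6
31: 7807 = 31·251 + 26
37: 7807 = 37·211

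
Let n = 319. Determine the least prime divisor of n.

11

319 is odd.
Digit sum 13, not divisible by 3.
Ends in 9: not divisible by 5.
7: 319 = 7·45 + 4
11: 319 = 11·29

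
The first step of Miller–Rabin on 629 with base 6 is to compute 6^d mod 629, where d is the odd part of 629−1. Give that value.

265

629 − 1 = 628 = 2^2 · 157, so d = 157.
6^1 ≡ 6 (mod 629)
6^2 ≡ 6^2 = 36 ≡ 36 (mod 629)
6^4 ≡ 36^2 = 1296 ≡ 38 (mod 629)
6^8 ≡ 38^2 = 1444 ≡ 186 (mod 629)
6^16 ≡ 186^2 = 34596 ≡ 1 (mod 629)
6^32 ≡ 1^2 = 1 ≡ 1 (mod 629)
6^64 ≡ 1^2 = 1 ≡ 1 (mod 629)
6^128 ≡ 1^2 = 1 ≡ 1 (mod 629)
157 = 128 + 16 + 8 + 4 + 1 in binary powers of 2.
So 6^157 ≡ 1 · 1 · 186 · 38 · 6 ≡ 265 (mod 629).
Squaring chain: 265 → 406; never reaches −1, so base 6 is a Miller–Rabin witness that 629 is composite.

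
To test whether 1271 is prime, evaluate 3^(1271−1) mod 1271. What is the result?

3^1 ≡ 3 (mod 1271)
3^2 ≡ 3^2 = 9 ≡ 9 (mod 1271)
3^4 ≡ 9^2 = 81 ≡ 81 (mod 1271)
3^8 ≡ 81^2 = 6561 ≡ 206 (mod 1271)
3^16 ≡ 206^2 = 42436 ≡ 493 (mod 1271)
3^32 ≡ 493^2 = 243049 ≡ 288 (mod 1271)
3^64 ≡ 288^2 = 82944 ≡ 329 (mod 1271)
3^128 ≡ 329^2 = 108241 ≡ 206 (mod 1271)
3^256 ≡ 206^2 = 42436 ≡ 493 (mod 1271)
3^512 ≡ 493^2 = 243049 ≡ 288 (mod 1271)
3^1024 ≡ 288^2 = 82944 ≡ 329 (mod 1271)
1270 = 1024 + 128 + 64 + 32 + 16 + 4 + 2 in binary powers of 2.
So 3^1270 ≡ 329 · 206 · 329 · 288 · 493 · 81 · 9 ≡ 893 (mod 1271).
Since 893 ≠ 1, base 3 is a Fermat witness: 1271 is composite.

893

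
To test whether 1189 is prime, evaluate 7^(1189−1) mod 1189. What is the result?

7^1 ≡ 7 (mod 1189)
7^2 ≡ 7^2 = 49 ≡ 49 (mod 1189)
7^4 ≡ 49^2 = 2401 ≡ 23 (mod 1189)
7^8 ≡ 23^2 = 529 ≡ 529 (mod 1189)
7^16 ≡ 529^2 = 279841 ≡ 426 (mod 1189)
7^32 ≡ 426^2 = 181476 ≡ 748 (mod 1189)
7^64 ≡ 748^2 = 559504 ≡ 674 (mod 1189)
7^128 ≡ 674^2 = 454276 ≡ 78 (mod 1189)
7^256 ≡ 78^2 = 6084 ≡ 139 (mod 1189)
7^512 ≡ 139^2 = 19321 ≡ 297 (mod 1189)
7^1024 ≡ 297^2 = 88209 ≡ 223 (mod 1189)
1188 = 1024 + 128 + 32 + 4 in binary powers of 2.
So 7^1188 ≡ 223 · 78 · 748 · 23 ≡ 45 (mod 1189).
Since 45 ≠ 1, base 7 is a Fermat witness: 1189 is composite.

45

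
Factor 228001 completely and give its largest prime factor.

228001 = 41 · 5561
5561 = 67 · 83
83 is prime.
So 228001 = 41 · 67 · 83; the largest prime factor is 83.

83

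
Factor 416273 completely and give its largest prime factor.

416273 = 11 · 37843
37843 = 13 · 2911
2911 = 41 · 71
71 is prime.
So 416273 = 11 · 13 · 41 · 71; the largest prime factor is 71.

71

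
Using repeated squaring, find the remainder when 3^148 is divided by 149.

1

3^1 ≡ 3 (mod 149)
3^2 ≡ 3^2 = 9 ≡ 9 (mod 149)
3^4 ≡ 9^2 = 81 ≡ 81 (mod 149)
3^8 ≡ 81^2 = 6561 ≡ 5 (mod 149)
3^16 ≡ 5^2 = 25 ≡ 25 (mod 149)
3^32 ≡ 25^2 = 625 ≡ 29 (mod 149)
3^64 ≡ 29^2 = 841 ≡ 96 (mod 149)
3^128 ≡ 96^2 = 9216 ≡ 127 (mod 149)
148 = 128 + 16 + 4 in binary powers of 2.
So 3^148 ≡ 127 · 25 · 81 ≡ 1 (mod 149).
Since the result is 1, base 3 gives no evidence that 149 is composite.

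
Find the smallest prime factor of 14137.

67

14137 is odd.
Digit sum 16, not divisible by 3.
Ends in 7: not divisible by 5.
7: 14137 = 7·2019 + 4
11: 14137 = 11·1285 + 2
13: 14137 = 13·1087 + 6
17: 14137 = 17·831 + 10
19: 14137 = 19·744 + 1
23: 14137 = 23·614 + 15
29: 14137 = 29·487 + 14
31: 14137 = 31·456 + 1
37: 14137 = 37·382 + 3
41: 14137 = 41·344 + 33
43: 14137 = 43·328 + 33
47: 14137 = 47·300 + 37
53: 14137 = 53·266 + 39
59: 14137 = 59·239 + 36
61: 14137 = 61·231 + 46
67: 14137 = 67·211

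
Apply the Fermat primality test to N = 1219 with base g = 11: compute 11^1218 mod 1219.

261

11^1 ≡ 11 (mod 1219)
11^2 ≡ 11^2 = 121 ≡ 121 (mod 1219)
11^4 ≡ 121^2 = 14641 ≡ 13 (mod 1219)
11^8 ≡ 13^2 = 169 ≡ 169 (mod 1219)
11^16 ≡ 169^2 = 28561 ≡ 524 (mod 1219)
11^32 ≡ 524^2 = 274576 ≡ 301 (mod 1219)
11^64 ≡ 301^2 = 90601 ≡ 395 (mod 1219)
11^128 ≡ 395^2 = 156025 ≡ 1212 (mod 1219)
11^256 ≡ 1212^2 = 1468944 ≡ 49 (mod 1219)
11^512 ≡ 49^2 = 2401 ≡ 1182 (mod 1219)
11^1024 ≡ 1182^2 = 1397124 ≡ 150 (mod 1219)
1218 = 1024 + 128 + 64 + 2 in binary powers of 2.
So 11^1218 ≡ 150 · 1212 · 395 · 121 ≡ 261 (mod 1219).
Since 261 ≠ 1, base 11 is a Fermat witness: 1219 is composite.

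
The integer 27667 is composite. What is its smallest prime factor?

73

27667 is odd.
Digit sum 28, not divisible by 3.
Ends in 7: not divisible by 5.
7: 27667 = 7·3952 + 3
11: 27667 = 11·2515 + 2
13: 27667 = 13·2128 + 3
17: 27667 = 17·1627 + 8
19: 27667 = 19·1456 + 3
23: 27667 = 23·1202 + 21
29: 27667 = 29·954 + 1
31: 27667 = 31·892 + 15
37: 27667 = 37·747 + 28
41: 27667 = 41·674 + 33
43: 27667 = 43·643 + 18
47: 27667 = 47·588 + 31
53: 27667 = 53·522 + 1
59: 27667 = 59·468 + 55
61: 27667 = 61·453 + 34
67: 27667 = 67·412 + 63
71: 27667 = 71·389 + 48
73: 27667 = 73·379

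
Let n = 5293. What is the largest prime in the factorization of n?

79

5293 = 67 · 79
79 is prime.
So 5293 = 67 · 79; the largest prime factor is 79.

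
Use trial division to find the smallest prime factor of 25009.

89

25009 is odd.
Digit sum 16, not divisible by 3.
Ends in 9: not divisible by 5.
7: 25009 = 7·3572 + 5
11: 25009 = 11·2273 + 6
13: 25009 = 13·1923 + 10
17: 25009 = 17·1471 + 2
19: 25009 = 19·1316 + 5
23: 25009 = 23·1087 + 8
29: 25009 = 29·862 + 11
31: 25009 = 31·806 + 23
37: 25009 = 37·675 + 34
41: 25009 = 41·609 + 40
43: 25009 = 43·581 + 26
47: 25009 = 47·532 + 5
53: 25009 = 53·471 + 46
59: 25009 = 59·423 + 52
61: 25009 = 61·409 + 60
67: 25009 = 67·373 + 18
71: 25009 = 71·352 + 17
73: 25009 = 73·342 + 43
79: 25009 = 79·316 + 45
83: 25009 = 83·301 + 26
89: 25009 = 89·281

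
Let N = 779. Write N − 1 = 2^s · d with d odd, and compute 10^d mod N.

242

779 − 1 = 778 = 2^1 · 389, so d = 389.
10^1 ≡ 10 (mod 779)
10^2 ≡ 10^2 = 100 ≡ 100 (mod 779)
10^4 ≡ 100^2 = 10000 ≡ 652 (mod 779)
10^8 ≡ 652^2 = 425104 ≡ 549 (mod 779)
10^16 ≡ 549^2 = 301401 ≡ 707 (mod 779)
10^32 ≡ 707^2 = 499849 ≡ 510 (mod 779)
10^64 ≡ 510^2 = 260100 ≡ 693 (mod 779)
10^128 ≡ 693^2 = 480249 ≡ 385 (mod 779)
10^256 ≡ 385^2 = 148225 ≡ 215 (mod 779)
389 = 256 + 128 + 4 + 1 in binary powers of 2.
So 10^389 ≡ 215 · 385 · 652 · 10 ≡ 242 (mod 779).
Squaring chain: 242; never reaches −1, so base 10 is a Miller–Rabin witness that 779 is composite.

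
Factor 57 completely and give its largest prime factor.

57 = 3 · 19
19 is prime.
So 57 = 3 · 19; the largest prime factor is 19.

19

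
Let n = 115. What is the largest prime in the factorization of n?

115 = 5 · 23
23 is prime.
So 115 = 5 · 23; the largest prime factor is 23.

23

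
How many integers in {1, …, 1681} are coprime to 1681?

Factor: 1681 = 41^2.
φ(1681) = 41^1·(41−1) = 1640.

1640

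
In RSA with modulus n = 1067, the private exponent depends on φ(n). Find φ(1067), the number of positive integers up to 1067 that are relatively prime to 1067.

960

Factor: 1067 = 11 · 97.
φ(1067) = (11−1) · (97−1) = 10 · 96 = 960.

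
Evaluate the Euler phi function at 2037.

Factor: 2037 = 3 · 7 · 97.
φ(2037) = (3−1) · (7−1) · (97−1) = 2 · 6 · 96 = 1152.

1152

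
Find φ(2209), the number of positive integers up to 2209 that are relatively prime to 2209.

Factor: 2209 = 47^2.
φ(2209) = 47^1·(47−1) = 2162.

2162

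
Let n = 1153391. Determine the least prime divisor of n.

59

1153391 is odd.
Digit sum 23, not divisible by 3.
Ends in 1: not divisible by 5.
7: 1153391 = 7·164770 + 1
11: 1153391 = 11·104853 + 8
13: 1153391 = 13·88722 + 5
17: 1153391 = 17·67846 + 9
19: 1153391 = 19·60704 + 15
23: 1153391 = 23·50147 + 10
29: 1153391 = 29·39772 + 3
31: 1153391 = 31·37206 + 5
37: 1153391 = 37·31172 + 27
41: 1153391 = 41·28131 + 20
43: 1153391 = 43·26823 + 2
47: 1153391 = 47·24540 + 11
53: 1153391 = 53·21762 + 5
59: 1153391 = 59·19549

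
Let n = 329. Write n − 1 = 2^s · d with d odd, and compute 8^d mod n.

329 − 1 = 328 = 2^3 · 41, so d = 41.
8^1 ≡ 8 (mod 329)
8^2 ≡ 8^2 = 64 ≡ 64 (mod 329)
8^4 ≡ 64^2 = 4096 ≡ 148 (mod 329)
8^8 ≡ 148^2 = 21904 ≡ 190 (mod 329)
8^16 ≡ 190^2 = 36100 ≡ 239 (mod 329)
8^32 ≡ 239^2 = 57121 ≡ 204 (mod 329)
41 = 32 + 8 + 1 in binary powers of 2.
So 8^41 ≡ 204 · 190 · 8 ≡ 162 (mod 329).
Squaring chain: 162 → 253 → 183; never reaches −1, so base 8 is a Miller–Rabin witness that 329 is composite.

162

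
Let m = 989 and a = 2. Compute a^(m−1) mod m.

213

2^1 ≡ 2 (mod 989)
2^2 ≡ 2^2 = 4 ≡ 4 (mod 989)
2^4 ≡ 4^2 = 16 ≡ 16 (mod 989)
2^8 ≡ 16^2 = 256 ≡ 256 (mod 989)
2^16 ≡ 256^2 = 65536 ≡ 262 (mod 989)
2^32 ≡ 262^2 = 68644 ≡ 403 (mod 989)
2^64 ≡ 403^2 = 162409 ≡ 213 (mod 989)
2^128 ≡ 213^2 = 45369 ≡ 864 (mod 989)
2^256 ≡ 864^2 = 746496 ≡ 790 (mod 989)
2^512 ≡ 790^2 = 624100 ≡ 41 (mod 989)
988 = 512 + 256 + 128 + 64 + 16 + 8 + 4 in binary powers of 2.
So 2^988 ≡ 41 · 790 · 864 · 213 · 262 · 256 · 16 ≡ 213 (mod 989).
Since 213 ≠ 1, base 2 is a Fermat witness: 989 is composite.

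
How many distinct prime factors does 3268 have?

3268 = 2^2 · 817
817 = 19 · 43
3268 = 2^2 · 19 · 43, which has 3 distinct prime factors.

3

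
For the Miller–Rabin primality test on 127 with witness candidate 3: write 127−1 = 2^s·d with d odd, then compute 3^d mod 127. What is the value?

127 − 1 = 126 = 2^1 · 63, so d = 63.
3^1 ≡ 3 (mod 127)
3^2 ≡ 3^2 = 9 ≡ 9 (mod 127)
3^4 ≡ 9^2 = 81 ≡ 81 (mod 127)
3^8 ≡ 81^2 = 6561 ≡ 84 (mod 127)
3^16 ≡ 84^2 = 7056 ≡ 71 (mod 127)
3^32 ≡ 71^2 = 5041 ≡ 88 (mod 127)
63 = 32 + 16 + 8 + 4 + 2 + 1 in binary powers of 2.
So 3^63 ≡ 88 · 71 · 84 · 81 · 9 · 3 ≡ 126 (mod 127).
Since 3^d ≡ 126 (mod 127), base 3 does not prove 127 composite.

126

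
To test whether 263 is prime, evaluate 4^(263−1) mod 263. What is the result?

4^1 ≡ 4 (mod 263)
4^2 ≡ 4^2 = 16 ≡ 16 (mod 263)
4^4 ≡ 16^2 = 256 ≡ 256 (mod 263)
4^8 ≡ 256^2 = 65536 ≡ 49 (mod 263)
4^16 ≡ 49^2 = 2401 ≡ 34 (mod 263)
4^32 ≡ 34^2 = 1156 ≡ 104 (mod 263)
4^64 ≡ 104^2 = 10816 ≡ 33 (mod 263)
4^128 ≡ 33^2 = 1089 ≡ 37 (mod 263)
4^256 ≡ 37^2 = 1369 ≡ 54 (mod 263)
262 = 256 + 4 + 2 in binary powers of 2.
So 4^262 ≡ 54 · 256 · 16 ≡ 1 (mod 263).
Since the result is 1, base 4 gives no evidence that 263 is composite.

1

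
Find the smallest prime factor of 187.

187 is odd.
Digit sum 16, not divisible by 3.
Ends in 7: not divisible by 5.
7: 187 = 7·26 + 5
11: 187 = 11·17

11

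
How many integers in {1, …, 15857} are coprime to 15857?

15600

Factor: 15857 = 101 · 157.
φ(15857) = (101−1) · (157−1) = 100 · 156 = 15600.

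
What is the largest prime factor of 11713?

11713 = 13 · 901
901 = 17 · 53
53 is prime.
So 11713 = 13 · 17 · 53; the largest prime factor is 53.

53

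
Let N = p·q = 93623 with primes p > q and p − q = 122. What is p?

Since p = q + 122, we have 93623 = q(q + 122), so q² + 122q − 93623 = 0.
Discriminant: 122² + 4·93623 = 14884 + 374492 = 389376; √389376 = 624.
q = (−122 + 624)/2 = 251, and p = q + 122 = 373.
Check: 251 · 373 = 93623.

373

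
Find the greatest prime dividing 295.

295 = 5 · 59
59 is prime.
So 295 = 5 · 59; the largest prime factor is 59.

59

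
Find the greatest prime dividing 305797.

73

305797 = 59 · 5183
5183 = 71 · 73
73 is prime.
So 305797 = 59 · 71 · 73; the largest prime factor is 73.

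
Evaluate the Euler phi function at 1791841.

1747200

Factor: 1791841 = 101 · 113 · 157.
φ(1791841) = (101−1) · (113−1) · (157−1) = 100 · 112 · 156 = 1747200.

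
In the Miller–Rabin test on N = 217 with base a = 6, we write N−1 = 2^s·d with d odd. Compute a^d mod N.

217 − 1 = 216 = 2^3 · 27, so d = 27.
6^1 ≡ 6 (mod 217)
6^2 ≡ 6^2 = 36 ≡ 36 (mod 217)
6^4 ≡ 36^2 = 1296 ≡ 211 (mod 217)
6^8 ≡ 211^2 = 44521 ≡ 36 (mod 217)
6^16 ≡ 36^2 = 1296 ≡ 211 (mod 217)
27 = 16 + 8 + 2 + 1 in binary powers of 2.
So 6^27 ≡ 211 · 36 · 36 · 6 ≡ 216 (mod 217).
Since 6^d ≡ 216 (mod 217), base 6 does not prove 217 composite.

216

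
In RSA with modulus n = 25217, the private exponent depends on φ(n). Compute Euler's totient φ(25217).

24900

Factor: 25217 = 151 · 167.
φ(25217) = (151−1) · (167−1) = 150 · 166 = 24900.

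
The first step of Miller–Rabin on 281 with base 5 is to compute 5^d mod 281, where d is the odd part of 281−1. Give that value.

281 − 1 = 280 = 2^3 · 35, so d = 35.
5^1 ≡ 5 (mod 281)
5^2 ≡ 5^2 = 25 ≡ 25 (mod 281)
5^4 ≡ 25^2 = 625 ≡ 63 (mod 281)
5^8 ≡ 63^2 = 3969 ≡ 35 (mod 281)
5^16 ≡ 35^2 = 1225 ≡ 101 (mod 281)
5^32 ≡ 101^2 = 10201 ≡ 85 (mod 281)
35 = 32 + 2 + 1 in binary powers of 2.
So 5^35 ≡ 85 · 25 · 5 ≡ 228 (mod 281).
Squaring chain: 228 → 280 → 1; reaches −1, so base 5 does not prove 281 composite.

228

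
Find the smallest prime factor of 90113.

90113 is odd.
Digit sum 14, not divisible by 3.
Ends in 3: not divisible by 5.
7: 90113 = 7·12873 + 2
11: 90113 = 11·8192 + 1
13: 90113 = 13·6931 + 10
17: 90113 = 17·5300 + 13
19: 90113 = 19·4742 + 15
23: 90113 = 23·3917 + 22
29: 90113 = 29·3107 + 10
31: 90113 = 31·2906 + 27
37: 90113 = 37·2435 + 18
41: 90113 = 41·2197 + 36
43: 90113 = 43·2095 + 28
47: 90113 = 47·1917 + 14
53: 90113 = 53·1700 + 13
59: 90113 = 59·1527 + 20
61: 90113 = 61·1477 + 16
67: 90113 = 67·1344 + 65
71: 90113 = 71·1269 + 14
73: 90113 = 73·1234 + 31
79: 90113 = 79·1140 + 53
83: 90113 = 83·1085 + 58
89: 90113 = 89·1012 + 45
97: 90113 = 97·929

97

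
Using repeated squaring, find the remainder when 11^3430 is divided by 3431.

1583

11^1 ≡ 11 (mod 3431)
11^2 ≡ 11^2 = 121 ≡ 121 (mod 3431)
11^4 ≡ 121^2 = 14641 ≡ 917 (mod 3431)
11^8 ≡ 917^2 = 840889 ≡ 294 (mod 3431)
11^16 ≡ 294^2 = 86436 ≡ 661 (mod 3431)
11^32 ≡ 661^2 = 436921 ≡ 1184 (mod 3431)
11^64 ≡ 1184^2 = 1401856 ≡ 2008 (mod 3431)
11^128 ≡ 2008^2 = 4032064 ≡ 639 (mod 3431)
11^256 ≡ 639^2 = 408321 ≡ 32 (mod 3431)
11^512 ≡ 32^2 = 1024 ≡ 1024 (mod 3431)
11^1024 ≡ 1024^2 = 1048576 ≡ 2121 (mod 3431)
11^2048 ≡ 2121^2 = 4498641 ≡ 600 (mod 3431)
3430 = 2048 + 1024 + 256 + 64 + 32 + 4 + 2 in binary powers of 2.
So 11^3430 ≡ 600 · 2121 · 32 · 2008 · 1184 · 917 · 121 ≡ 1583 (mod 3431).
Since 1583 ≠ 1, base 11 is a Fermat witness: 3431 is composite.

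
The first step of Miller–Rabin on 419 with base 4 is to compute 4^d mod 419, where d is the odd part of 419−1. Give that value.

1

419 − 1 = 418 = 2^1 · 209, so d = 209.
4^1 ≡ 4 (mod 419)
4^2 ≡ 4^2 = 16 ≡ 16 (mod 419)
4^4 ≡ 16^2 = 256 ≡ 256 (mod 419)
4^8 ≡ 256^2 = 65536 ≡ 172 (mod 419)
4^16 ≡ 172^2 = 29584 ≡ 254 (mod 419)
4^32 ≡ 254^2 = 64516 ≡ 409 (mod 419)
4^64 ≡ 409^2 = 167281 ≡ 100 (mod 419)
4^128 ≡ 100^2 = 10000 ≡ 363 (mod 419)
209 = 128 + 64 + 16 + 1 in binary powers of 2.
So 4^209 ≡ 363 · 100 · 254 · 4 ≡ 1 (mod 419).
Since 4^d ≡ 1 (mod 419), base 4 does not prove 419 composite.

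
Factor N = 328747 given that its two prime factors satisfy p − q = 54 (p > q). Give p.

Since p = q + 54, we have 328747 = q(q + 54), so q² + 54q − 328747 = 0.
Discriminant: 54² + 4·328747 = 2916 + 1314988 = 1317904; √1317904 = 1148.
q = (−54 + 1148)/2 = 547, and p = q + 54 = 601.
Check: 547 · 601 = 328747.

601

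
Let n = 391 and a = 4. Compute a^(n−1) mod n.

4^1 ≡ 4 (mod 391)
4^2 ≡ 4^2 = 16 ≡ 16 (mod 391)
4^4 ≡ 16^2 = 256 ≡ 256 (mod 391)
4^8 ≡ 256^2 = 65536 ≡ 239 (mod 391)
4^16 ≡ 239^2 = 57121 ≡ 35 (mod 391)
4^32 ≡ 35^2 = 1225 ≡ 52 (mod 391)
4^64 ≡ 52^2 = 2704 ≡ 358 (mod 391)
4^128 ≡ 358^2 = 128164 ≡ 307 (mod 391)
4^256 ≡ 307^2 = 94249 ≡ 18 (mod 391)
390 = 256 + 128 + 4 + 2 in binary powers of 2.
So 4^390 ≡ 18 · 307 · 256 · 16 ≡ 288 (mod 391).
Since 288 ≠ 1, base 4 is a Fermat witness: 391 is composite.

288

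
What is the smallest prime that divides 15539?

15539 is odd.
Digit sum 23, not divisible by 3.
Ends in 9: not divisible by 5.
7: 15539 = 7·2219 + 6
11: 15539 = 11·1412 + 7
13: 15539 = 13·1195 + 4
17: 15539 = 17·914 + 1
19: 15539 = 19·817 + 16
23: 15539 = 23·675 + 14
29: 15539 = 29·535 + 24
31: 15539 = 31·501 + 8
37: 15539 = 37·419 + 36
41: 15539 = 41·379

41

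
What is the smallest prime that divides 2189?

11

2189 is odd.
Digit sum 20, not divisible by 3.
Ends in 9: not divisible by 5.
7: 2189 = 7·312 + 5
11: 2189 = 11·199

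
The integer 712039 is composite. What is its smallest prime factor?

31

712039 is odd.
Digit sum 22, not divisible by 3.
Ends in 9: not divisible by 5.
7: 712039 = 7·101719 + 6
11: 712039 = 11·64730 + 9
13: 712039 = 13·54772 + 3
17: 712039 = 17·41884 + 11
19: 712039 = 19·37475 + 14
23: 712039 = 23·30958 + 5
29: 712039 = 29·24553 + 2
31: 712039 = 31·22969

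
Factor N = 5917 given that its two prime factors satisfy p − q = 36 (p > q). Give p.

Since p = q + 36, we have 5917 = q(q + 36), so q² + 36q − 5917 = 0.
Discriminant: 36² + 4·5917 = 1296 + 23668 = 24964; √24964 = 158.
q = (−36 + 158)/2 = 61, and p = q + 36 = 97.
Check: 61 · 97 = 5917.

97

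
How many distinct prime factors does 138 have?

3

138 = 2 · 69
69 = 3 · 23
138 = 2 · 3 · 23, which has 3 distinct prime factors.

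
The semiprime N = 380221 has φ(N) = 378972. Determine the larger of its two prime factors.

727

φ(n) = (p−1)(q−1) = n − (p+q) + 1, so p + q = 380221 − 378972 + 1 = 1250.
p and q are the roots of t² − 1250t + 380221 = 0.
Discriminant: 1250² − 4·380221 = 1562500 − 1520884 = 41616; √41616 = 204.
q = (1250 − 204)/2 = 523, p = (1250 + 204)/2 = 727.
Check: 523 · 727 = 380221.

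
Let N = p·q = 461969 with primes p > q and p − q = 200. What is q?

587

Since p = q + 200, we have 461969 = q(q + 200), so q² + 200q − 461969 = 0.
Discriminant: 200² + 4·461969 = 40000 + 1847876 = 1887876; √1887876 = 1374.
q = (−200 + 1374)/2 = 587, and p = q + 200 = 787.
Check: 587 · 787 = 461969.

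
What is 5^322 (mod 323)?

263

5^1 ≡ 5 (mod 323)
5^2 ≡ 5^2 = 25 ≡ 25 (mod 323)
5^4 ≡ 25^2 = 625 ≡ 302 (mod 323)
5^8 ≡ 302^2 = 91204 ≡ 118 (mod 323)
5^16 ≡ 118^2 = 13924 ≡ 35 (mod 323)
5^32 ≡ 35^2 = 1225 ≡ 256 (mod 323)
5^64 ≡ 256^2 = 65536 ≡ 290 (mod 323)
5^128 ≡ 290^2 = 84100 ≡ 120 (mod 323)
5^256 ≡ 120^2 = 14400 ≡ 188 (mod 323)
322 = 256 + 64 + 2 in binary powers of 2.
So 5^322 ≡ 188 · 290 · 25 ≡ 263 (mod 323).
Since 263 ≠ 1, base 5 is a Fermat witness: 323 is composite.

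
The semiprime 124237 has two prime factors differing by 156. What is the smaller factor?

Since p = q + 156, we have 124237 = q(q + 156), so q² + 156q − 124237 = 0.
Discriminant: 156² + 4·124237 = 24336 + 496948 = 521284; √521284 = 722.
q = (−156 + 722)/2 = 283, and p = q + 156 = 439.
Check: 283 · 439 = 124237.

283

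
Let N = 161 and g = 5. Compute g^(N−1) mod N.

5^1 ≡ 5 (mod 161)
5^2 ≡ 5^2 = 25 ≡ 25 (mod 161)
5^4 ≡ 25^2 = 625 ≡ 142 (mod 161)
5^8 ≡ 142^2 = 20164 ≡ 39 (mod 161)
5^16 ≡ 39^2 = 1521 ≡ 72 (mod 161)
5^32 ≡ 72^2 = 5184 ≡ 32 (mod 161)
5^64 ≡ 32^2 = 1024 ≡ 58 (mod 161)
5^128 ≡ 58^2 = 3364 ≡ 144 (mod 161)
160 = 128 + 32 in binary powers of 2.
So 5^160 ≡ 144 · 32 ≡ 100 (mod 161).
Since 100 ≠ 1, base 5 is a Fermat witness: 161 is composite.

100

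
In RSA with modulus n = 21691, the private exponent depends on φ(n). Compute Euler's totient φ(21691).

Factor: 21691 = 109 · 199.
φ(21691) = (109−1) · (199−1) = 108 · 198 = 21384.

21384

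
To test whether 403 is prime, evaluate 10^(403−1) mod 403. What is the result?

10^1 ≡ 10 (mod 403)
10^2 ≡ 10^2 = 100 ≡ 100 (mod 403)
10^4 ≡ 100^2 = 10000 ≡ 328 (mod 403)
10^8 ≡ 328^2 = 107584 ≡ 386 (mod 403)
10^16 ≡ 386^2 = 148996 ≡ 289 (mod 403)
10^32 ≡ 289^2 = 83521 ≡ 100 (mod 403)
10^64 ≡ 100^2 = 10000 ≡ 328 (mod 403)
10^128 ≡ 328^2 = 107584 ≡ 386 (mod 403)
10^256 ≡ 386^2 = 148996 ≡ 289 (mod 403)
402 = 256 + 128 + 16 + 2 in binary powers of 2.
So 10^402 ≡ 289 · 386 · 289 · 100 ≡ 66 (mod 403).
Since 66 ≠ 1, base 10 is a Fermat witness: 403 is composite.

66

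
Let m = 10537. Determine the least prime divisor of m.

10537 is odd.
Digit sum 16, not divisible by 3.
Ends in 7: not divisible by 5.
7: 10537 = 7·1505 + 2
11: 10537 = 11·957 + 10
13: 10537 = 13·810 + 7
17: 10537 = 17·619 + 14
19: 10537 = 19·554 + 11
23: 10537 = 23·458 + 3
29: 10537 = 29·363 + 10
31: 10537 = 31·339 + 28
37: 10537 = 37·284 + 29
41: 10537 = 41·257

41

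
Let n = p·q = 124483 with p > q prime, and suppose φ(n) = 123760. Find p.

φ(n) = (p−1)(q−1) = n − (p+q) + 1, so p + q = 124483 − 123760 + 1 = 724.
p and q are the roots of t² − 724t + 124483 = 0.
Discriminant: 724² − 4·124483 = 524176 − 497932 = 26244; √26244 = 162.
q = (724 − 162)/2 = 281, p = (724 + 162)/2 = 443.
Check: 281 · 443 = 124483.

443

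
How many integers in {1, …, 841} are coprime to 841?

Factor: 841 = 29^2.
φ(841) = 29^1·(29−1) = 812.

812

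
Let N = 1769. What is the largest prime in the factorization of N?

61

1769 = 29 · 61
61 is prime.
So 1769 = 29 · 61; the largest prime factor is 61.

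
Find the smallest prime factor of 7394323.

43

7394323 is odd.
Digit sum 31, not divisible by 3.
Ends in 3: not divisible by 5.
7: 7394323 = 7·1056331 + 6
11: 7394323 = 11·672211 + 2
13: 7394323 = 13·568794 + 1
17: 7394323 = 17·434960 + 3
19: 7394323 = 19·389174 + 17
23: 7394323 = 23·321492 + 7
29: 7394323 = 29·254976 + 19
31: 7394323 = 31·238526 + 17
37: 7394323 = 37·199846 + 21
41: 7394323 = 41·180349 + 14
43: 7394323 = 43·171961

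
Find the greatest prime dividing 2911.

71

2911 = 41 · 71
71 is prime.
So 2911 = 41 · 71; the largest prime factor is 71.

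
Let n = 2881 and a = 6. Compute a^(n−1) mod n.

6^1 ≡ 6 (mod 2881)
6^2 ≡ 6^2 = 36 ≡ 36 (mod 2881)
6^4 ≡ 36^2 = 1296 ≡ 1296 (mod 2881)
6^8 ≡ 1296^2 = 1679616 ≡ 2874 (mod 2881)
6^16 ≡ 2874^2 = 8259876 ≡ 49 (mod 2881)
6^32 ≡ 49^2 = 2401 ≡ 2401 (mod 2881)
6^64 ≡ 2401^2 = 5764801 ≡ 2801 (mod 2881)
6^128 ≡ 2801^2 = 7845601 ≡ 638 (mod 2881)
6^256 ≡ 638^2 = 407044 ≡ 823 (mod 2881)
6^512 ≡ 823^2 = 677329 ≡ 294 (mod 2881)
6^1024 ≡ 294^2 = 86436 ≡ 6 (mod 2881)
6^2048 ≡ 6^2 = 36 ≡ 36 (mod 2881)
2880 = 2048 + 512 + 256 + 64 in binary powers of 2.
So 6^2880 ≡ 36 · 294 · 823 · 2801 ≡ 2839 (mod 2881).
Since 2839 ≠ 1, base 6 is a Fermat witness: 2881 is composite.

2839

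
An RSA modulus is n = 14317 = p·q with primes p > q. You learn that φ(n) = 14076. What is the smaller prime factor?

103

φ(n) = (p−1)(q−1) = n − (p+q) + 1, so p + q = 14317 − 14076 + 1 = 242.
p and q are the roots of t² − 242t + 14317 = 0.
Discriminant: 242² − 4·14317 = 58564 − 57268 = 1296; √1296 = 36.
q = (242 − 36)/2 = 103, p = (242 + 36)/2 = 139.
Check: 103 · 139 = 14317.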